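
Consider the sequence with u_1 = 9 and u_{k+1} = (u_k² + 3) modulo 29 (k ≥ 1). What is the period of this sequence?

Listing terms: u_1 = 9, u_2 = 26, u_3 = 12, u_4 = 2, u_5 = 7, u_6 = 23, u_7 = 10, u_8 = 16, u_9 = 27, u_{10} = 7.
Since u_{10} = u_5 = 7, the sequence is eventually periodic: after a pre-period of length 4 it cycles with period 5.

5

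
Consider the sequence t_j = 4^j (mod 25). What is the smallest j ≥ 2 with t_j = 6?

t_1 = 4; t_2 = 16; t_3 = 14; t_4 = 6; t_5 = 24; t_6 = 21; t_7 = 9; t_8 = 11; t_9 = 19; t_{10} = 1; t_{11} = 4.
The sequence repeats with period 10.
The value 6 first appears (with j ≥ 2) at t_4.

4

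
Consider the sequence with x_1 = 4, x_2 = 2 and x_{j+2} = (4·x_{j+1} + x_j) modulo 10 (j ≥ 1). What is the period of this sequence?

20

We have x_1 = 4, x_2 = 2, x_3 = 2, x_4 = 0, x_5 = 2, x_6 = 8, x_7 = 4, x_8 = 4, x_9 = 0, x_{10} = 4, x_{11} = 6, x_{12} = 8, x_{13} = 8, x_{14} = 0, x_{15} = 8, x_{16} = 2, x_{17} = 6, x_{18} = 6, x_{19} = 0, x_{20} = 6, x_{21} = 4, x_{22} = 2.
Since (x_{21}, x_{22}) = (x_1, x_2) = (4, 2) (two consecutive terms determine the rest), the sequence is periodic with period 20.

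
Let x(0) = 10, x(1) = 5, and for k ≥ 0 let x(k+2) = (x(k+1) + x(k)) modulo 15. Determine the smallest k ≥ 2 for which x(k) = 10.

Listing terms: x(0) = 10; x(1) = 5; x(2) = 0; x(3) = 5; x(4) = 5; x(5) = 10; x(6) = 0; x(7) = 10; x(8) = 10; x(9) = 5.
Since (x(8), x(9)) = (x(0), x(1)) = (10, 5) (two consecutive terms determine the rest), the sequence is periodic with period 8.
The value 10 first appears (with k ≥ 2) at x(5).

5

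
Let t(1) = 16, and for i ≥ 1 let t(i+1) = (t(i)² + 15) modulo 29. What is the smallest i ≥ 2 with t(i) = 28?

3

t(1) = 16,  t(2) = 10,  t(3) = 28,  t(4) = 16.
The sequence repeats with period 3.
The value 28 first appears (with i ≥ 2) at t(3).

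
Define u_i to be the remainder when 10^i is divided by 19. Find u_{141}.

Computing terms: u_0 = 1,  u_1 = 10,  u_2 = 5,  u_3 = 12,  u_4 = 6,  u_5 = 3,  u_6 = 11,  u_7 = 15,  u_8 = 17,  u_9 = 18,  u_{10} = 9,  u_{11} = 14,  u_{12} = 7,  u_{13} = 13,  u_{14} = 16,  u_{15} = 8,  u_{16} = 4,  u_{17} = 2,  u_{18} = 1.
Since u_{18} = u_0 = 1, the sequence is periodic with period 18.
(141 - 0) mod 18 = 15, so u_{141} = u_{15} = 8.

8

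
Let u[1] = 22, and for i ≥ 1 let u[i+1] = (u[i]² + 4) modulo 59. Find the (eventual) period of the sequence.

7

Listing terms: u[1] = 22, u[2] = 16, u[3] = 24, u[4] = 49, u[5] = 45, u[6] = 23, u[7] = 2, u[8] = 8, u[9] = 9, u[10] = 26, u[11] = 31, u[12] = 21, u[13] = 32, u[14] = 25, u[15] = 39, u[16] = 50, u[17] = 26.
Since u[17] = u[10] = 26, the sequence is eventually periodic: after a pre-period of length 9 it cycles with period 7.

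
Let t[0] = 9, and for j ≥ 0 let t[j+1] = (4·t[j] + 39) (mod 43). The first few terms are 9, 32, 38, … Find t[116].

29

We have t[0] = 9, t[1] = 32, t[2] = 38, t[3] = 19, t[4] = 29, t[5] = 26, t[6] = 14, t[7] = 9.
Since t[7] = t[0] = 9, the sequence is periodic with period 7.
So t[116] = t[0 + ((116-0) mod 7)] = t[4] = 29.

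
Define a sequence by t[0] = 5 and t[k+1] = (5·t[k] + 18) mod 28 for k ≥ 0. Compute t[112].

t[0] = 5; t[1] = 15; t[2] = 9; t[3] = 7; t[4] = 25; t[5] = 3; t[6] = 5.
The sequence repeats with period 6.
(112 - 0) mod 6 = 4, so t[112] = t[4] = 25.

25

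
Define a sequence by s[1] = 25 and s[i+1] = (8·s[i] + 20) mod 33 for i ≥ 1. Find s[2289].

Computing terms: s[1] = 25; s[2] = 22; s[3] = 31; s[4] = 4; s[5] = 19; s[6] = 7; s[7] = 10; s[8] = 1; s[9] = 28; s[10] = 13; s[11] = 25.
The sequence repeats with period 10.
So s[2289] = s[1 + ((2289-1) mod 10)] = s[9] = 28.

28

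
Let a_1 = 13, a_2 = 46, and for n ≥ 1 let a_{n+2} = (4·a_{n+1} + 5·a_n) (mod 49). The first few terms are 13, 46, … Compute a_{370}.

Computing terms: a_1 = 13; a_2 = 46; a_3 = 4; a_4 = 1; a_5 = 24; a_6 = 3; a_7 = 34; a_8 = 4; a_9 = 39; a_{10} = 29; a_{11} = 17; a_{12} = 17; a_{13} = 6; a_{14} = 11; a_{15} = 25; a_{16} = 8; a_{17} = 10; a_{18} = 31; a_{19} = 27; a_{20} = 18; a_{21} = 11; a_{22} = 36; a_{23} = 3; a_{24} = 45; a_{25} = 48; a_{26} = 25; a_{27} = 46; a_{28} = 15; a_{29} = 45; a_{30} = 10; a_{31} = 20; a_{32} = 32; a_{33} = 32; a_{34} = 43; a_{35} = 38; a_{36} = 24; a_{37} = 41; a_{38} = 39; a_{39} = 18; a_{40} = 22; a_{41} = 31; a_{42} = 38; a_{43} = 13; a_{44} = 46.
Since (a_{43}, a_{44}) = (a_1, a_2) = (13, 46) (two consecutive terms determine the rest), the sequence is periodic with period 42.
(370 - 1) mod 42 = 33, so a_{370} = a_{34} = 43.

43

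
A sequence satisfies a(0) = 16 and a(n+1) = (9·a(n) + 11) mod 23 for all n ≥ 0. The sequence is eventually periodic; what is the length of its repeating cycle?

11

Computing terms: a(0) = 16; a(1) = 17; a(2) = 3; a(3) = 15; a(4) = 8; a(5) = 14; a(6) = 22; a(7) = 2; a(8) = 6; a(9) = 19; a(10) = 21; a(11) = 16.
The sequence repeats with period 11.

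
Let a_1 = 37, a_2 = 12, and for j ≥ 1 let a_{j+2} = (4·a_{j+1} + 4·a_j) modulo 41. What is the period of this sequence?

Computing terms: a_1 = 37,  a_2 = 12,  a_3 = 32,  a_4 = 12,  a_5 = 12,  a_6 = 14,  a_7 = 22,  a_8 = 21,  a_9 = 8,  a_{10} = 34,  a_{11} = 4,  a_{12} = 29,  a_{13} = 9,  a_{14} = 29,  a_{15} = 29,  a_{16} = 27,  a_{17} = 19,  a_{18} = 20,  a_{19} = 33,  a_{20} = 7,  a_{21} = 37,  a_{22} = 12.
The sequence repeats with period 20.

20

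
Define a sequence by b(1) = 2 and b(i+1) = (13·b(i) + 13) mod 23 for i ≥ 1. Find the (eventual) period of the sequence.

We have b(1) = 2, b(2) = 16, b(3) = 14, b(4) = 11, b(5) = 18, b(6) = 17, b(7) = 4, b(8) = 19, b(9) = 7, b(10) = 12, b(11) = 8, b(12) = 2.
Since b(12) = b(1) = 2, the sequence is periodic with period 11.

11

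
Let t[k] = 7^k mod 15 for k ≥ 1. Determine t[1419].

13

Computing terms: t[1] = 7, t[2] = 4, t[3] = 13, t[4] = 1, t[5] = 7.
Since t[5] = t[1] = 7, the sequence is periodic with period 4.
So t[1419] = t[1 + ((1419-1) mod 4)] = t[3] = 13.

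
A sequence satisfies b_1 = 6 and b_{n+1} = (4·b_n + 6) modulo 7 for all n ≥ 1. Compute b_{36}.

0

Listing terms: b_1 = 6, b_2 = 2, b_3 = 0, b_4 = 6.
Since b_4 = b_1 = 6, the sequence is periodic with period 3.
So b_{36} = b_{1 + ((36-1) mod 3)} = b_3 = 0.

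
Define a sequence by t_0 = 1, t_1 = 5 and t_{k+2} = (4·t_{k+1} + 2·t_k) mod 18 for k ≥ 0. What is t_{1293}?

8

Computing terms: t_0 = 1,  t_1 = 5,  t_2 = 4,  t_3 = 8,  t_4 = 4,  t_5 = 14,  t_6 = 10,  t_7 = 14,  t_8 = 4,  t_9 = 8.
Since (t_8, t_9) = (t_2, t_3) = (4, 8) (two consecutive terms determine the rest), the sequence is eventually periodic: after a pre-period of length 2 it cycles with period 6.
For k ≥ 2, t_k depends only on (k - 2) mod 6. (1293 - 2) mod 6 = 1, so t_{1293} = t_3 = 8.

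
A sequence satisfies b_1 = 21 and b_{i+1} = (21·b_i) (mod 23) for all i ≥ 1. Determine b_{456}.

Computing terms: b_1 = 21,  b_2 = 4,  b_3 = 15,  b_4 = 16,  b_5 = 14,  b_6 = 18,  b_7 = 10,  b_8 = 3,  b_9 = 17,  b_{10} = 12,  b_{11} = 22,  b_{12} = 2,  b_{13} = 19,  b_{14} = 8,  b_{15} = 7,  b_{16} = 9,  b_{17} = 5,  b_{18} = 13,  b_{19} = 20,  b_{20} = 6,  b_{21} = 11,  b_{22} = 1,  b_{23} = 21.
The sequence repeats with period 22.
(456 - 1) mod 22 = 15, so b_{456} = b_{16} = 9.

9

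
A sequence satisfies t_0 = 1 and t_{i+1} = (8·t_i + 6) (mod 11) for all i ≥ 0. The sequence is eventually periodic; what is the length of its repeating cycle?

10

We have t_0 = 1, t_1 = 3, t_2 = 8, t_3 = 4, t_4 = 5, t_5 = 2, t_6 = 0, t_7 = 6, t_8 = 10, t_9 = 9, t_{10} = 1.
Since t_{10} = t_0 = 1, the sequence is periodic with period 10.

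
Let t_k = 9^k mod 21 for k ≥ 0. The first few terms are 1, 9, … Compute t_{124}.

9

We have t_0 = 1; t_1 = 9; t_2 = 18; t_3 = 15; t_4 = 9.
Since t_4 = t_1 = 9, the sequence is eventually periodic: after a pre-period of length 1 it cycles with period 3.
For k ≥ 1, t_k depends only on (k - 1) mod 3. (124 - 1) mod 3 = 0, so t_{124} = t_1 = 9.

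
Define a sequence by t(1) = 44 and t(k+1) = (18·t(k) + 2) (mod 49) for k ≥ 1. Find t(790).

44

We have t(1) = 44, t(2) = 10, t(3) = 35, t(4) = 44.
Since t(4) = t(1) = 44, the sequence is periodic with period 3.
(790 - 1) mod 3 = 0, so t(790) = t(1) = 44.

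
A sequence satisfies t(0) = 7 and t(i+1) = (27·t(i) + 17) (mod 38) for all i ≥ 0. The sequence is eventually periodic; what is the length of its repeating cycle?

6

Computing terms: t(0) = 7,  t(1) = 16,  t(2) = 31,  t(3) = 18,  t(4) = 9,  t(5) = 32,  t(6) = 7.
The sequence repeats with period 6.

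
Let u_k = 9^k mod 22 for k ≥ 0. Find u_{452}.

15

Listing terms: u_0 = 1,  u_1 = 9,  u_2 = 15,  u_3 = 3,  u_4 = 5,  u_5 = 1.
Since u_5 = u_0 = 1, the sequence is periodic with period 5.
(452 - 0) mod 5 = 2, so u_{452} = u_2 = 15.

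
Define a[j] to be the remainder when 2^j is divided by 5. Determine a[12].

1

We have a[0] = 1; a[1] = 2; a[2] = 4; a[3] = 3; a[4] = 1.
The sequence repeats with period 4.
(12 - 0) mod 4 = 0, so a[12] = a[0] = 1.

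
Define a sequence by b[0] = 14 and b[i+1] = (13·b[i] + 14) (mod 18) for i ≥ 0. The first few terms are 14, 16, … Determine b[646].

Computing terms: b[0] = 14; b[1] = 16; b[2] = 6; b[3] = 2; b[4] = 4; b[5] = 12; b[6] = 8; b[7] = 10; b[8] = 0; b[9] = 14.
The sequence repeats with period 9.
So b[646] = b[0 + ((646-0) mod 9)] = b[7] = 10.

10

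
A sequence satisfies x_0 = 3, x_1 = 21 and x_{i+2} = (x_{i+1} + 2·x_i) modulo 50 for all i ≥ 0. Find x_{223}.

19

Listing terms: x_0 = 3; x_1 = 21; x_2 = 27; x_3 = 19; x_4 = 23; x_5 = 11; x_6 = 7; x_7 = 29; x_8 = 43; x_9 = 1; x_{10} = 37; x_{11} = 39; x_{12} = 13; x_{13} = 41; x_{14} = 17; x_{15} = 49; x_{16} = 33; x_{17} = 31; x_{18} = 47; x_{19} = 9; x_{20} = 3; x_{21} = 21.
Since (x_{20}, x_{21}) = (x_0, x_1) = (3, 21) (two consecutive terms determine the rest), the sequence is periodic with period 20.
So x_{223} = x_{0 + ((223-0) mod 20)} = x_3 = 19.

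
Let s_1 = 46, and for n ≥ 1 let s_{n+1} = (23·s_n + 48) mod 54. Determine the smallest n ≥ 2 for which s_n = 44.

We have s_1 = 46,  s_2 = 26,  s_3 = 52,  s_4 = 2,  s_5 = 40,  s_6 = 50,  s_7 = 10,  s_8 = 8,  s_9 = 16,  s_{10} = 38,  s_{11} = 4,  s_{12} = 32,  s_{13} = 28,  s_{14} = 44,  s_{15} = 34,  s_{16} = 20,  s_{17} = 22,  s_{18} = 14,  s_{19} = 46.
Since s_{19} = s_1 = 46, the sequence is periodic with period 18.
The value 44 first appears (with n ≥ 2) at s_{14}.

14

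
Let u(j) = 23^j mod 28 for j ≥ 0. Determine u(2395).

23

Computing terms: u(0) = 1; u(1) = 23; u(2) = 25; u(3) = 15; u(4) = 9; u(5) = 11; u(6) = 1.
The sequence repeats with period 6.
So u(2395) = u(0 + ((2395-0) mod 6)) = u(1) = 23.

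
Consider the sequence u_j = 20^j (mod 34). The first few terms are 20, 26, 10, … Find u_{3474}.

26

We have u_1 = 20, u_2 = 26, u_3 = 10, u_4 = 30, u_5 = 22, u_6 = 32, u_7 = 28, u_8 = 16, u_9 = 14, u_{10} = 8, u_{11} = 24, u_{12} = 4, u_{13} = 12, u_{14} = 2, u_{15} = 6, u_{16} = 18, u_{17} = 20.
The sequence repeats with period 16.
(3474 - 1) mod 16 = 1, so u_{3474} = u_2 = 26.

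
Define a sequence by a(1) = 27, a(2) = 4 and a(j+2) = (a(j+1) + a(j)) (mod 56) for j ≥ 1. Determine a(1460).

28

a(1) = 27,  a(2) = 4,  a(3) = 31,  a(4) = 35,  a(5) = 10,  a(6) = 45,  a(7) = 55,  a(8) = 44,  a(9) = 43,  a(10) = 31,  a(11) = 18,  a(12) = 49,  a(13) = 11,  a(14) = 4,  a(15) = 15,  a(16) = 19,  a(17) = 34,  a(18) = 53,  a(19) = 31,  a(20) = 28,  a(21) = 3,  a(22) = 31,  a(23) = 34,  a(24) = 9,  a(25) = 43,  a(26) = 52,  a(27) = 39,  a(28) = 35,  a(29) = 18,  a(30) = 53,  a(31) = 15,  a(32) = 12,  a(33) = 27,  a(34) = 39,  a(35) = 10,  a(36) = 49,  a(37) = 3,  a(38) = 52,  a(39) = 55,  a(40) = 51,  a(41) = 50,  a(42) = 45,  a(43) = 39,  a(44) = 28,  a(45) = 11,  a(46) = 39,  a(47) = 50,  a(48) = 33,  a(49) = 27,  a(50) = 4.
Since (a(49), a(50)) = (a(1), a(2)) = (27, 4) (two consecutive terms determine the rest), the sequence is periodic with period 48.
So a(1460) = a(1 + ((1460-1) mod 48)) = a(20) = 28.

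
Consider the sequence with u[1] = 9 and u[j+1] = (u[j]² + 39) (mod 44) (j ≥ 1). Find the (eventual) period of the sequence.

10

u[1] = 9; u[2] = 32; u[3] = 7; u[4] = 0; u[5] = 39; u[6] = 20; u[7] = 43; u[8] = 40; u[9] = 11; u[10] = 28; u[11] = 31; u[12] = 32.
Since u[12] = u[2] = 32, the sequence is eventually periodic: after a pre-period of length 1 it cycles with period 10.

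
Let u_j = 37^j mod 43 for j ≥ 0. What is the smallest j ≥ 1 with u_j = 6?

Computing terms: u_0 = 1, u_1 = 37, u_2 = 36, u_3 = 42, u_4 = 6, u_5 = 7, u_6 = 1.
The sequence repeats with period 6.
The value 6 first appears (with j ≥ 1) at u_4.

4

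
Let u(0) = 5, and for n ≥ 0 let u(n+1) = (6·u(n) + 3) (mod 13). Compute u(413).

Computing terms: u(0) = 5; u(1) = 7; u(2) = 6; u(3) = 0; u(4) = 3; u(5) = 8; u(6) = 12; u(7) = 10; u(8) = 11; u(9) = 4; u(10) = 1; u(11) = 9; u(12) = 5.
The sequence repeats with period 12.
So u(413) = u(0 + ((413-0) mod 12)) = u(5) = 8.

8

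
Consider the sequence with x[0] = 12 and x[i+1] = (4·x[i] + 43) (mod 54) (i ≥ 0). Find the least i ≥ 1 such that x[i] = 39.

We have x[0] = 12, x[1] = 37, x[2] = 29, x[3] = 51, x[4] = 31, x[5] = 5, x[6] = 9, x[7] = 25, x[8] = 35, x[9] = 21, x[10] = 19, x[11] = 11, x[12] = 33, x[13] = 13, x[14] = 41, x[15] = 45, x[16] = 7, x[17] = 17, x[18] = 3, x[19] = 1, x[20] = 47, x[21] = 15, x[22] = 49, x[23] = 23, x[24] = 27, x[25] = 43, x[26] = 53, x[27] = 39, x[28] = 37.
Since x[28] = x[1] = 37, the sequence is eventually periodic: after a pre-period of length 1 it cycles with period 27.
The value 39 first appears (with i ≥ 1) at x[27].

27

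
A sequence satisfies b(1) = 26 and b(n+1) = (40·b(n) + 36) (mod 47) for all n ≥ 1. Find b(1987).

43

b(1) = 26; b(2) = 42; b(3) = 24; b(4) = 9; b(5) = 20; b(6) = 37; b(7) = 12; b(8) = 46; b(9) = 43; b(10) = 17; b(11) = 11; b(12) = 6; b(13) = 41; b(14) = 31; b(15) = 7; b(16) = 34; b(17) = 33; b(18) = 40; b(19) = 38; b(20) = 5; b(21) = 1; b(22) = 29; b(23) = 21; b(24) = 30; b(25) = 14; b(26) = 32; b(27) = 0; b(28) = 36; b(29) = 19; b(30) = 44; b(31) = 10; b(32) = 13; b(33) = 39; b(34) = 45; b(35) = 3; b(36) = 15; b(37) = 25; b(38) = 2; b(39) = 22; b(40) = 23; b(41) = 16; b(42) = 18; b(43) = 4; b(44) = 8; b(45) = 27; b(46) = 35; b(47) = 26.
Since b(47) = b(1) = 26, the sequence is periodic with period 46.
So b(1987) = b(1 + ((1987-1) mod 46)) = b(9) = 43.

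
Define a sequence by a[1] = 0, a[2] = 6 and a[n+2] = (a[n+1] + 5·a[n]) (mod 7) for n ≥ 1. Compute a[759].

6

Listing terms: a[1] = 0, a[2] = 6, a[3] = 6, a[4] = 1, a[5] = 3, a[6] = 1, a[7] = 2, a[8] = 0, a[9] = 3, a[10] = 3, a[11] = 4, a[12] = 5, a[13] = 4, a[14] = 1, a[15] = 0, a[16] = 5, a[17] = 5, a[18] = 2, a[19] = 6, a[20] = 2, a[21] = 4, a[22] = 0, a[23] = 6.
The sequence repeats with period 21.
(759 - 1) mod 21 = 2, so a[759] = a[3] = 6.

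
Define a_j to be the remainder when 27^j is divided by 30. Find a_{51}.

3

a_1 = 27,  a_2 = 9,  a_3 = 3,  a_4 = 21,  a_5 = 27.
The sequence repeats with period 4.
So a_{51} = a_{1 + ((51-1) mod 4)} = a_3 = 3.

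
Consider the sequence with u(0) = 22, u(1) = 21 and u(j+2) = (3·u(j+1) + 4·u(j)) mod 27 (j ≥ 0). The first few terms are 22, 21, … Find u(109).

Computing terms: u(0) = 22, u(1) = 21, u(2) = 16, u(3) = 24, u(4) = 1, u(5) = 18, u(6) = 4, u(7) = 3, u(8) = 25, u(9) = 6, u(10) = 10, u(11) = 0, u(12) = 13, u(13) = 12, u(14) = 7, u(15) = 15, u(16) = 19, u(17) = 9, u(18) = 22, u(19) = 21.
Since (u(18), u(19)) = (u(0), u(1)) = (22, 21) (two consecutive terms determine the rest), the sequence is periodic with period 18.
(109 - 0) mod 18 = 1, so u(109) = u(1) = 21.

21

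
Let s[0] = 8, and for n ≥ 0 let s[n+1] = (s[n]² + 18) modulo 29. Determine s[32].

14

Listing terms: s[0] = 8; s[1] = 24; s[2] = 14; s[3] = 11; s[4] = 23; s[5] = 25; s[6] = 5; s[7] = 14.
Since s[7] = s[2] = 14, the sequence is eventually periodic: after a pre-period of length 2 it cycles with period 5.
For n ≥ 2, s[n] depends only on (n - 2) mod 5. (32 - 2) mod 5 = 0, so s[32] = s[2] = 14.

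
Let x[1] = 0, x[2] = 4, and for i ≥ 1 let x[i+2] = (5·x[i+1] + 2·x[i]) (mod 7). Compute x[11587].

3

Computing terms: x[1] = 0; x[2] = 4; x[3] = 6; x[4] = 3; x[5] = 6; x[6] = 1; x[7] = 3; x[8] = 3; x[9] = 0; x[10] = 6; x[11] = 2; x[12] = 1; x[13] = 2; x[14] = 5; x[15] = 1; x[16] = 1; x[17] = 0; x[18] = 2; x[19] = 3; x[20] = 5; x[21] = 3; x[22] = 4; x[23] = 5; x[24] = 5; x[25] = 0; x[26] = 3; x[27] = 1; x[28] = 4; x[29] = 1; x[30] = 6; x[31] = 4; x[32] = 4; x[33] = 0; x[34] = 1; x[35] = 5; x[36] = 6; x[37] = 5; x[38] = 2; x[39] = 6; x[40] = 6; x[41] = 0; x[42] = 5; x[43] = 4; x[44] = 2; x[45] = 4; x[46] = 3; x[47] = 2; x[48] = 2; x[49] = 0; x[50] = 4.
The sequence repeats with period 48.
So x[11587] = x[1 + ((11587-1) mod 48)] = x[19] = 3.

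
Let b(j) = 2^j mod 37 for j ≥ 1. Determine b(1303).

b(1) = 2, b(2) = 4, b(3) = 8, b(4) = 16, b(5) = 32, b(6) = 27, b(7) = 17, b(8) = 34, b(9) = 31, b(10) = 25, b(11) = 13, b(12) = 26, b(13) = 15, b(14) = 30, b(15) = 23, b(16) = 9, b(17) = 18, b(18) = 36, b(19) = 35, b(20) = 33, b(21) = 29, b(22) = 21, b(23) = 5, b(24) = 10, b(25) = 20, b(26) = 3, b(27) = 6, b(28) = 12, b(29) = 24, b(30) = 11, b(31) = 22, b(32) = 7, b(33) = 14, b(34) = 28, b(35) = 19, b(36) = 1, b(37) = 2.
The sequence repeats with period 36.
(1303 - 1) mod 36 = 6, so b(1303) = b(7) = 17.

17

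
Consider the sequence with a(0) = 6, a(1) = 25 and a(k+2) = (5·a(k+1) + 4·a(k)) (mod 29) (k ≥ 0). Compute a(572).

a(0) = 6, a(1) = 25, a(2) = 4, a(3) = 4, a(4) = 7, a(5) = 22, a(6) = 22, a(7) = 24, a(8) = 5, a(9) = 5, a(10) = 16, a(11) = 13, a(12) = 13, a(13) = 1, a(14) = 28, a(15) = 28, a(16) = 20, a(17) = 9, a(18) = 9, a(19) = 23, a(20) = 6, a(21) = 6, a(22) = 25.
The sequence repeats with period 21.
(572 - 0) mod 21 = 5, so a(572) = a(5) = 22.

22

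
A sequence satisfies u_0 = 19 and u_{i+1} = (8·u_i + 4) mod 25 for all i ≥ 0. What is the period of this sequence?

Computing terms: u_0 = 19, u_1 = 6, u_2 = 2, u_3 = 20, u_4 = 14, u_5 = 16, u_6 = 7, u_7 = 10, u_8 = 9, u_9 = 1, u_{10} = 12, u_{11} = 0, u_{12} = 4, u_{13} = 11, u_{14} = 17, u_{15} = 15, u_{16} = 24, u_{17} = 21, u_{18} = 22, u_{19} = 5, u_{20} = 19.
The sequence repeats with period 20.

20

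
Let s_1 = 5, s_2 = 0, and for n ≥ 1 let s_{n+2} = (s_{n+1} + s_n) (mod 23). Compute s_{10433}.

14

We have s_1 = 5,  s_2 = 0,  s_3 = 5,  s_4 = 5,  s_5 = 10,  s_6 = 15,  s_7 = 2,  s_8 = 17,  s_9 = 19,  s_{10} = 13,  s_{11} = 9,  s_{12} = 22,  s_{13} = 8,  s_{14} = 7,  s_{15} = 15,  s_{16} = 22,  s_{17} = 14,  s_{18} = 13,  s_{19} = 4,  s_{20} = 17,  s_{21} = 21,  s_{22} = 15,  s_{23} = 13,  s_{24} = 5,  s_{25} = 18,  s_{26} = 0,  s_{27} = 18,  s_{28} = 18,  s_{29} = 13,  s_{30} = 8,  s_{31} = 21,  s_{32} = 6,  s_{33} = 4,  s_{34} = 10,  s_{35} = 14,  s_{36} = 1,  s_{37} = 15,  s_{38} = 16,  s_{39} = 8,  s_{40} = 1,  s_{41} = 9,  s_{42} = 10,  s_{43} = 19,  s_{44} = 6,  s_{45} = 2,  s_{46} = 8,  s_{47} = 10,  s_{48} = 18,  s_{49} = 5,  s_{50} = 0.
Since (s_{49}, s_{50}) = (s_1, s_2) = (5, 0) (two consecutive terms determine the rest), the sequence is periodic with period 48.
So s_{10433} = s_{1 + ((10433-1) mod 48)} = s_{17} = 14.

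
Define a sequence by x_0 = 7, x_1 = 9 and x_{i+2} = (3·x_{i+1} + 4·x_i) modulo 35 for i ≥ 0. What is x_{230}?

27

x_0 = 7, x_1 = 9, x_2 = 20, x_3 = 26, x_4 = 18, x_5 = 18, x_6 = 21, x_7 = 30, x_8 = 34, x_9 = 12, x_{10} = 32, x_{11} = 4, x_{12} = 0, x_{13} = 16, x_{14} = 13, x_{15} = 33, x_{16} = 11, x_{17} = 25, x_{18} = 14, x_{19} = 2, x_{20} = 27, x_{21} = 19, x_{22} = 25, x_{23} = 11, x_{24} = 28, x_{25} = 23, x_{26} = 6, x_{27} = 5, x_{28} = 4, x_{29} = 32, x_{30} = 7, x_{31} = 9.
The sequence repeats with period 30.
(230 - 0) mod 30 = 20, so x_{230} = x_{20} = 27.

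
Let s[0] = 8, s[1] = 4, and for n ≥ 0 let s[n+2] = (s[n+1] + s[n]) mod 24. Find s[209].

We have s[0] = 8; s[1] = 4; s[2] = 12; s[3] = 16; s[4] = 4; s[5] = 20; s[6] = 0; s[7] = 20; s[8] = 20; s[9] = 16; s[10] = 12; s[11] = 4; s[12] = 16; s[13] = 20; s[14] = 12; s[15] = 8; s[16] = 20; s[17] = 4; s[18] = 0; s[19] = 4; s[20] = 4; s[21] = 8; s[22] = 12; s[23] = 20; s[24] = 8; s[25] = 4.
The sequence repeats with period 24.
So s[209] = s[0 + ((209-0) mod 24)] = s[17] = 4.

4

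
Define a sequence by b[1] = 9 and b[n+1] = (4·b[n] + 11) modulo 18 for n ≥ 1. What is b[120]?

1

b[1] = 9, b[2] = 11, b[3] = 1, b[4] = 15, b[5] = 17, b[6] = 7, b[7] = 3, b[8] = 5, b[9] = 13, b[10] = 9.
Since b[10] = b[1] = 9, the sequence is periodic with period 9.
(120 - 1) mod 9 = 2, so b[120] = b[3] = 1.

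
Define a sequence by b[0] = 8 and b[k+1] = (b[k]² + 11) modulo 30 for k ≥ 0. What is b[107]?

Listing terms: b[0] = 8, b[1] = 15, b[2] = 26, b[3] = 27, b[4] = 20, b[5] = 21, b[6] = 2, b[7] = 15.
Since b[7] = b[1] = 15, the sequence is eventually periodic: after a pre-period of length 1 it cycles with period 6.
For k ≥ 1, b[k] depends only on (k - 1) mod 6. (107 - 1) mod 6 = 4, so b[107] = b[5] = 21.

21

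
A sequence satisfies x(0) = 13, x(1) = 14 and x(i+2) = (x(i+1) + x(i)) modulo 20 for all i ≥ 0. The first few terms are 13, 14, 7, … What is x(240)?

We have x(0) = 13, x(1) = 14, x(2) = 7, x(3) = 1, x(4) = 8, x(5) = 9, x(6) = 17, x(7) = 6, x(8) = 3, x(9) = 9, x(10) = 12, x(11) = 1, x(12) = 13, x(13) = 14.
Since (x(12), x(13)) = (x(0), x(1)) = (13, 14) (two consecutive terms determine the rest), the sequence is periodic with period 12.
(240 - 0) mod 12 = 0, so x(240) = x(0) = 13.

13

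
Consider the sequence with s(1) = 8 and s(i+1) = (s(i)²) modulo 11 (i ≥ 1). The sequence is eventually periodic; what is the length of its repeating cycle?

We have s(1) = 8,  s(2) = 9,  s(3) = 4,  s(4) = 5,  s(5) = 3,  s(6) = 9.
Since s(6) = s(2) = 9, the sequence is eventually periodic: after a pre-period of length 1 it cycles with period 4.

4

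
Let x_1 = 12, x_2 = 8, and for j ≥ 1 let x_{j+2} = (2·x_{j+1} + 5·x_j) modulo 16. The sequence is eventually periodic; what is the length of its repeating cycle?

x_1 = 12; x_2 = 8; x_3 = 12; x_4 = 0; x_5 = 12; x_6 = 8.
The sequence repeats with period 4.

4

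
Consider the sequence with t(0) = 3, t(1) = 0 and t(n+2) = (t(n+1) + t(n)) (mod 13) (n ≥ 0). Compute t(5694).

Computing terms: t(0) = 3, t(1) = 0, t(2) = 3, t(3) = 3, t(4) = 6, t(5) = 9, t(6) = 2, t(7) = 11, t(8) = 0, t(9) = 11, t(10) = 11, t(11) = 9, t(12) = 7, t(13) = 3, t(14) = 10, t(15) = 0, t(16) = 10, t(17) = 10, t(18) = 7, t(19) = 4, t(20) = 11, t(21) = 2, t(22) = 0, t(23) = 2, t(24) = 2, t(25) = 4, t(26) = 6, t(27) = 10, t(28) = 3, t(29) = 0.
Since (t(28), t(29)) = (t(0), t(1)) = (3, 0) (two consecutive terms determine the rest), the sequence is periodic with period 28.
So t(5694) = t(0 + ((5694-0) mod 28)) = t(10) = 11.

11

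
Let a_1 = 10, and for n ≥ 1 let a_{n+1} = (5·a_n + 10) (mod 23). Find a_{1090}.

Listing terms: a_1 = 10; a_2 = 14; a_3 = 11; a_4 = 19; a_5 = 13; a_6 = 6; a_7 = 17; a_8 = 3; a_9 = 2; a_{10} = 20; a_{11} = 18; a_{12} = 8; a_{13} = 4; a_{14} = 7; a_{15} = 22; a_{16} = 5; a_{17} = 12; a_{18} = 1; a_{19} = 15; a_{20} = 16; a_{21} = 21; a_{22} = 0; a_{23} = 10.
Since a_{23} = a_1 = 10, the sequence is periodic with period 22.
So a_{1090} = a_{1 + ((1090-1) mod 22)} = a_{12} = 8.

8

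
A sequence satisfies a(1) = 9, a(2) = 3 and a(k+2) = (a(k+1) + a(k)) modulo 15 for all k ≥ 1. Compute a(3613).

Computing terms: a(1) = 9, a(2) = 3, a(3) = 12, a(4) = 0, a(5) = 12, a(6) = 12, a(7) = 9, a(8) = 6, a(9) = 0, a(10) = 6, a(11) = 6, a(12) = 12, a(13) = 3, a(14) = 0, a(15) = 3, a(16) = 3, a(17) = 6, a(18) = 9, a(19) = 0, a(20) = 9, a(21) = 9, a(22) = 3.
The sequence repeats with period 20.
(3613 - 1) mod 20 = 12, so a(3613) = a(13) = 3.

3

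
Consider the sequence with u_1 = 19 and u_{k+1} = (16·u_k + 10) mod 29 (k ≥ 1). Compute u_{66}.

u_1 = 19, u_2 = 24, u_3 = 17, u_4 = 21, u_5 = 27, u_6 = 7, u_7 = 6, u_8 = 19.
The sequence repeats with period 7.
So u_{66} = u_{1 + ((66-1) mod 7)} = u_3 = 17.

17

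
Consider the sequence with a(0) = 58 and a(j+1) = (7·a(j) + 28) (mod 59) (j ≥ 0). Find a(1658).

25

a(0) = 58,  a(1) = 21,  a(2) = 57,  a(3) = 14,  a(4) = 8,  a(5) = 25,  a(6) = 26,  a(7) = 33,  a(8) = 23,  a(9) = 12,  a(10) = 53,  a(11) = 45,  a(12) = 48,  a(13) = 10,  a(14) = 39,  a(15) = 6,  a(16) = 11,  a(17) = 46,  a(18) = 55,  a(19) = 0,  a(20) = 28,  a(21) = 47,  a(22) = 3,  a(23) = 49,  a(24) = 17,  a(25) = 29,  a(26) = 54,  a(27) = 52,  a(28) = 38,  a(29) = 58.
Since a(29) = a(0) = 58, the sequence is periodic with period 29.
(1658 - 0) mod 29 = 5, so a(1658) = a(5) = 25.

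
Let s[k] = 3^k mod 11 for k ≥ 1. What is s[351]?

3

Computing terms: s[1] = 3,  s[2] = 9,  s[3] = 5,  s[4] = 4,  s[5] = 1,  s[6] = 3.
The sequence repeats with period 5.
(351 - 1) mod 5 = 0, so s[351] = s[1] = 3.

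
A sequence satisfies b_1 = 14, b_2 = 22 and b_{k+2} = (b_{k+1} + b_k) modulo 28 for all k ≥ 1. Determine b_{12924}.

Computing terms: b_1 = 14, b_2 = 22, b_3 = 8, b_4 = 2, b_5 = 10, b_6 = 12, b_7 = 22, b_8 = 6, b_9 = 0, b_{10} = 6, b_{11} = 6, b_{12} = 12, b_{13} = 18, b_{14} = 2, b_{15} = 20, b_{16} = 22, b_{17} = 14, b_{18} = 8, b_{19} = 22, b_{20} = 2, b_{21} = 24, b_{22} = 26, b_{23} = 22, b_{24} = 20, b_{25} = 14, b_{26} = 6, b_{27} = 20, b_{28} = 26, b_{29} = 18, b_{30} = 16, b_{31} = 6, b_{32} = 22, b_{33} = 0, b_{34} = 22, b_{35} = 22, b_{36} = 16, b_{37} = 10, b_{38} = 26, b_{39} = 8, b_{40} = 6, b_{41} = 14, b_{42} = 20, b_{43} = 6, b_{44} = 26, b_{45} = 4, b_{46} = 2, b_{47} = 6, b_{48} = 8, b_{49} = 14, b_{50} = 22.
Since (b_{49}, b_{50}) = (b_1, b_2) = (14, 22) (two consecutive terms determine the rest), the sequence is periodic with period 48.
(12924 - 1) mod 48 = 11, so b_{12924} = b_{12} = 12.

12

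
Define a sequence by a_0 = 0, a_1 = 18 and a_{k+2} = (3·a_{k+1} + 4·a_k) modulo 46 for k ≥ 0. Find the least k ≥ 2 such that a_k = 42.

Computing terms: a_0 = 0, a_1 = 18, a_2 = 8, a_3 = 4, a_4 = 44, a_5 = 10, a_6 = 22, a_7 = 14, a_8 = 38, a_9 = 32, a_{10} = 18, a_{11} = 44, a_{12} = 20, a_{13} = 6, a_{14} = 6, a_{15} = 42, a_{16} = 12, a_{17} = 20, a_{18} = 16, a_{19} = 36, a_{20} = 34, a_{21} = 16, a_{22} = 0, a_{23} = 18.
The sequence repeats with period 22.
The value 42 first appears (with k ≥ 2) at a_{15}.

15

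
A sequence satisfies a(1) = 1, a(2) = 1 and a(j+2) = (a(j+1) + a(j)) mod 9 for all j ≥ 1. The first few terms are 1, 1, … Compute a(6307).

Listing terms: a(1) = 1, a(2) = 1, a(3) = 2, a(4) = 3, a(5) = 5, a(6) = 8, a(7) = 4, a(8) = 3, a(9) = 7, a(10) = 1, a(11) = 8, a(12) = 0, a(13) = 8, a(14) = 8, a(15) = 7, a(16) = 6, a(17) = 4, a(18) = 1, a(19) = 5, a(20) = 6, a(21) = 2, a(22) = 8, a(23) = 1, a(24) = 0, a(25) = 1, a(26) = 1.
The sequence repeats with period 24.
(6307 - 1) mod 24 = 18, so a(6307) = a(19) = 5.

5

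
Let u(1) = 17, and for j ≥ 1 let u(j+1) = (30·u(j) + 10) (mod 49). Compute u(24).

Listing terms: u(1) = 17,  u(2) = 30,  u(3) = 28,  u(4) = 17.
The sequence repeats with period 3.
(24 - 1) mod 3 = 2, so u(24) = u(3) = 28.

28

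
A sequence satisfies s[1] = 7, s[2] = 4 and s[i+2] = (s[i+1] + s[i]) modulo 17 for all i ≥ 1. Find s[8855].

10

Computing terms: s[1] = 7,  s[2] = 4,  s[3] = 11,  s[4] = 15,  s[5] = 9,  s[6] = 7,  s[7] = 16,  s[8] = 6,  s[9] = 5,  s[10] = 11,  s[11] = 16,  s[12] = 10,  s[13] = 9,  s[14] = 2,  s[15] = 11,  s[16] = 13,  s[17] = 7,  s[18] = 3,  s[19] = 10,  s[20] = 13,  s[21] = 6,  s[22] = 2,  s[23] = 8,  s[24] = 10,  s[25] = 1,  s[26] = 11,  s[27] = 12,  s[28] = 6,  s[29] = 1,  s[30] = 7,  s[31] = 8,  s[32] = 15,  s[33] = 6,  s[34] = 4,  s[35] = 10,  s[36] = 14,  s[37] = 7,  s[38] = 4.
Since (s[37], s[38]) = (s[1], s[2]) = (7, 4) (two consecutive terms determine the rest), the sequence is periodic with period 36.
So s[8855] = s[1 + ((8855-1) mod 36)] = s[35] = 10.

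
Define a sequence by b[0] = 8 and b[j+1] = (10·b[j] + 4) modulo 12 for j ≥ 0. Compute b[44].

4

We have b[0] = 8,  b[1] = 0,  b[2] = 4,  b[3] = 8.
Since b[3] = b[0] = 8, the sequence is periodic with period 3.
So b[44] = b[0 + ((44-0) mod 3)] = b[2] = 4.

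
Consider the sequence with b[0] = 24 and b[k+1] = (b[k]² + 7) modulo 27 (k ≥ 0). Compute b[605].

We have b[0] = 24, b[1] = 16, b[2] = 20, b[3] = 2, b[4] = 11, b[5] = 20.
Since b[5] = b[2] = 20, the sequence is eventually periodic: after a pre-period of length 2 it cycles with period 3.
For k ≥ 2, b[k] depends only on (k - 2) mod 3. (605 - 2) mod 3 = 0, so b[605] = b[2] = 20.

20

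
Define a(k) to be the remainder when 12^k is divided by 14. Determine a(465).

We have a(1) = 12, a(2) = 4, a(3) = 6, a(4) = 2, a(5) = 10, a(6) = 8, a(7) = 12.
Since a(7) = a(1) = 12, the sequence is periodic with period 6.
(465 - 1) mod 6 = 2, so a(465) = a(3) = 6.

6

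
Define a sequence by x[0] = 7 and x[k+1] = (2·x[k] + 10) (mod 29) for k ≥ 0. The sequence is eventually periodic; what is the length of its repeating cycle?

Computing terms: x[0] = 7, x[1] = 24, x[2] = 0, x[3] = 10, x[4] = 1, x[5] = 12, x[6] = 5, x[7] = 20, x[8] = 21, x[9] = 23, x[10] = 27, x[11] = 6, x[12] = 22, x[13] = 25, x[14] = 2, x[15] = 14, x[16] = 9, x[17] = 28, x[18] = 8, x[19] = 26, x[20] = 4, x[21] = 18, x[22] = 17, x[23] = 15, x[24] = 11, x[25] = 3, x[26] = 16, x[27] = 13, x[28] = 7.
The sequence repeats with period 28.

28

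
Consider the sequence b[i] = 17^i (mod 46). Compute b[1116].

Listing terms: b[1] = 17; b[2] = 13; b[3] = 37; b[4] = 31; b[5] = 21; b[6] = 35; b[7] = 43; b[8] = 41; b[9] = 7; b[10] = 27; b[11] = 45; b[12] = 29; b[13] = 33; b[14] = 9; b[15] = 15; b[16] = 25; b[17] = 11; b[18] = 3; b[19] = 5; b[20] = 39; b[21] = 19; b[22] = 1; b[23] = 17.
Since b[23] = b[1] = 17, the sequence is periodic with period 22.
(1116 - 1) mod 22 = 15, so b[1116] = b[16] = 25.

25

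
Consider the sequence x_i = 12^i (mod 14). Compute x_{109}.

12

We have x_0 = 1,  x_1 = 12,  x_2 = 4,  x_3 = 6,  x_4 = 2,  x_5 = 10,  x_6 = 8,  x_7 = 12.
Since x_7 = x_1 = 12, the sequence is eventually periodic: after a pre-period of length 1 it cycles with period 6.
For i ≥ 1, x_i depends only on (i - 1) mod 6. (109 - 1) mod 6 = 0, so x_{109} = x_1 = 12.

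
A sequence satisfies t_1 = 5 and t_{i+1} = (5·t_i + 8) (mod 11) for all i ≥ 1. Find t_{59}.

4

We have t_1 = 5,  t_2 = 0,  t_3 = 8,  t_4 = 4,  t_5 = 6,  t_6 = 5.
The sequence repeats with period 5.
(59 - 1) mod 5 = 3, so t_{59} = t_4 = 4.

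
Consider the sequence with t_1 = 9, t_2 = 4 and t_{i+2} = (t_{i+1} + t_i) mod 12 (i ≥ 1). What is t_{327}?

t_1 = 9,  t_2 = 4,  t_3 = 1,  t_4 = 5,  t_5 = 6,  t_6 = 11,  t_7 = 5,  t_8 = 4,  t_9 = 9,  t_{10} = 1,  t_{11} = 10,  t_{12} = 11,  t_{13} = 9,  t_{14} = 8,  t_{15} = 5,  t_{16} = 1,  t_{17} = 6,  t_{18} = 7,  t_{19} = 1,  t_{20} = 8,  t_{21} = 9,  t_{22} = 5,  t_{23} = 2,  t_{24} = 7,  t_{25} = 9,  t_{26} = 4.
Since (t_{25}, t_{26}) = (t_1, t_2) = (9, 4) (two consecutive terms determine the rest), the sequence is periodic with period 24.
(327 - 1) mod 24 = 14, so t_{327} = t_{15} = 5.

5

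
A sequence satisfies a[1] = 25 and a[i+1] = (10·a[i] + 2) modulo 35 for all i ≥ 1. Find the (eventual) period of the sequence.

Listing terms: a[1] = 25,  a[2] = 7,  a[3] = 2,  a[4] = 22,  a[5] = 12,  a[6] = 17,  a[7] = 32,  a[8] = 7.
Since a[8] = a[2] = 7, the sequence is eventually periodic: after a pre-period of length 1 it cycles with period 6.

6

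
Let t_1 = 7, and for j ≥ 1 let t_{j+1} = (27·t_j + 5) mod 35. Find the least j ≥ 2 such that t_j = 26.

4

We have t_1 = 7, t_2 = 19, t_3 = 28, t_4 = 26, t_5 = 7.
The sequence repeats with period 4.
The value 26 first appears (with j ≥ 2) at t_4.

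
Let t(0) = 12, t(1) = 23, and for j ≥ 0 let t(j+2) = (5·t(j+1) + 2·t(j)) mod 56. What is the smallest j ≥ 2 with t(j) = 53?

13

Computing terms: t(0) = 12, t(1) = 23, t(2) = 27, t(3) = 13, t(4) = 7, t(5) = 5, t(6) = 39, t(7) = 37, t(8) = 39, t(9) = 45, t(10) = 23, t(11) = 37, t(12) = 7, t(13) = 53, t(14) = 55, t(15) = 45, t(16) = 55, t(17) = 29, t(18) = 31, t(19) = 45, t(20) = 7, t(21) = 13, t(22) = 23, t(23) = 29, t(24) = 23, t(25) = 5, t(26) = 15, t(27) = 29, t(28) = 7, t(29) = 37, t(30) = 31, t(31) = 5, t(32) = 31, t(33) = 53, t(34) = 47, t(35) = 5, t(36) = 7, t(37) = 45, t(38) = 15, t(39) = 53, t(40) = 15, t(41) = 13, t(42) = 39, t(43) = 53, t(44) = 7, t(45) = 29, t(46) = 47, t(47) = 13, t(48) = 47, t(49) = 37, t(50) = 55, t(51) = 13, t(52) = 7.
Since (t(51), t(52)) = (t(3), t(4)) = (13, 7) (two consecutive terms determine the rest), the sequence is eventually periodic: after a pre-period of length 3 it cycles with period 48.
The value 53 first appears (with j ≥ 2) at t(13).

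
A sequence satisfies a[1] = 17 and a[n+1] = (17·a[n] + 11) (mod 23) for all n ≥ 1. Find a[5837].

6

a[1] = 17,  a[2] = 1,  a[3] = 5,  a[4] = 4,  a[5] = 10,  a[6] = 20,  a[7] = 6,  a[8] = 21,  a[9] = 0,  a[10] = 11,  a[11] = 14,  a[12] = 19,  a[13] = 12,  a[14] = 8,  a[15] = 9,  a[16] = 3,  a[17] = 16,  a[18] = 7,  a[19] = 15,  a[20] = 13,  a[21] = 2,  a[22] = 22,  a[23] = 17.
Since a[23] = a[1] = 17, the sequence is periodic with period 22.
(5837 - 1) mod 22 = 6, so a[5837] = a[7] = 6.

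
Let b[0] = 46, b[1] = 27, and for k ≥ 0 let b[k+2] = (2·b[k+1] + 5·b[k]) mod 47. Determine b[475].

11

Computing terms: b[0] = 46; b[1] = 27; b[2] = 2; b[3] = 45; b[4] = 6; b[5] = 2; b[6] = 34; b[7] = 31; b[8] = 44; b[9] = 8; b[10] = 1; b[11] = 42; b[12] = 42; b[13] = 12; b[14] = 46; b[15] = 11; b[16] = 17; b[17] = 42; b[18] = 28; b[19] = 31; b[20] = 14; b[21] = 42; b[22] = 13; b[23] = 1; b[24] = 20; b[25] = 45; b[26] = 2; b[27] = 41; b[28] = 45; b[29] = 13; b[30] = 16; b[31] = 3; b[32] = 39; b[33] = 46; b[34] = 5; b[35] = 5; b[36] = 35; b[37] = 1; b[38] = 36; b[39] = 30; b[40] = 5; b[41] = 19; b[42] = 16; b[43] = 33; b[44] = 5; b[45] = 34; b[46] = 46; b[47] = 27.
Since (b[46], b[47]) = (b[0], b[1]) = (46, 27) (two consecutive terms determine the rest), the sequence is periodic with period 46.
(475 - 0) mod 46 = 15, so b[475] = b[15] = 11.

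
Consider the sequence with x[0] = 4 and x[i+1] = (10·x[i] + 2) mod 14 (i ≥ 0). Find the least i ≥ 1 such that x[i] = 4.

6

Computing terms: x[0] = 4, x[1] = 0, x[2] = 2, x[3] = 8, x[4] = 12, x[5] = 10, x[6] = 4.
The sequence repeats with period 6.
The value 4 next appears (with i ≥ 1) at x[6].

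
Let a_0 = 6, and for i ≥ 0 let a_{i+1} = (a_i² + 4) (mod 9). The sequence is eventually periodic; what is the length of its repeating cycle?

3

We have a_0 = 6; a_1 = 4; a_2 = 2; a_3 = 8; a_4 = 5; a_5 = 2.
Since a_5 = a_2 = 2, the sequence is eventually periodic: after a pre-period of length 2 it cycles with period 3.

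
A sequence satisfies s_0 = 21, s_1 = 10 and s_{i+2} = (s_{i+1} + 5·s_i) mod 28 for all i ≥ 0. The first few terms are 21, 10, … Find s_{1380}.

We have s_0 = 21,  s_1 = 10,  s_2 = 3,  s_3 = 25,  s_4 = 12,  s_5 = 25,  s_6 = 1,  s_7 = 14,  s_8 = 19,  s_9 = 5,  s_{10} = 16,  s_{11} = 13,  s_{12} = 9,  s_{13} = 18,  s_{14} = 7,  s_{15} = 13,  s_{16} = 20,  s_{17} = 1,  s_{18} = 17,  s_{19} = 22,  s_{20} = 23,  s_{21} = 21,  s_{22} = 24,  s_{23} = 17,  s_{24} = 25,  s_{25} = 26,  s_{26} = 11,  s_{27} = 1,  s_{28} = 0,  s_{29} = 5,  s_{30} = 5,  s_{31} = 2,  s_{32} = 27,  s_{33} = 9,  s_{34} = 4,  s_{35} = 21,  s_{36} = 13,  s_{37} = 6,  s_{38} = 15,  s_{39} = 17,  s_{40} = 8,  s_{41} = 9,  s_{42} = 21,  s_{43} = 10.
The sequence repeats with period 42.
(1380 - 0) mod 42 = 36, so s_{1380} = s_{36} = 13.

13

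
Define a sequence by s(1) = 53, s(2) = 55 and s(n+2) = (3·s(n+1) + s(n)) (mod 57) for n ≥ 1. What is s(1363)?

47

Computing terms: s(1) = 53,  s(2) = 55,  s(3) = 47,  s(4) = 25,  s(5) = 8,  s(6) = 49,  s(7) = 41,  s(8) = 1,  s(9) = 44,  s(10) = 19,  s(11) = 44,  s(12) = 37,  s(13) = 41,  s(14) = 46,  s(15) = 8,  s(16) = 13,  s(17) = 47,  s(18) = 40,  s(19) = 53,  s(20) = 28,  s(21) = 23,  s(22) = 40,  s(23) = 29,  s(24) = 13,  s(25) = 11,  s(26) = 46,  s(27) = 35,  s(28) = 37,  s(29) = 32,  s(30) = 19,  s(31) = 32,  s(32) = 1,  s(33) = 35,  s(34) = 49,  s(35) = 11,  s(36) = 25,  s(37) = 29,  s(38) = 55,  s(39) = 23,  s(40) = 10,  s(41) = 53,  s(42) = 55.
Since (s(41), s(42)) = (s(1), s(2)) = (53, 55) (two consecutive terms determine the rest), the sequence is periodic with period 40.
(1363 - 1) mod 40 = 2, so s(1363) = s(3) = 47.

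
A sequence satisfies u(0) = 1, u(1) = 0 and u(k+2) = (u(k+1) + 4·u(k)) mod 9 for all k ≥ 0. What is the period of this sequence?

We have u(0) = 1; u(1) = 0; u(2) = 4; u(3) = 4; u(4) = 2; u(5) = 0; u(6) = 8; u(7) = 8; u(8) = 4; u(9) = 0; u(10) = 7; u(11) = 7; u(12) = 8; u(13) = 0; u(14) = 5; u(15) = 5; u(16) = 7; u(17) = 0; u(18) = 1; u(19) = 1; u(20) = 5; u(21) = 0; u(22) = 2; u(23) = 2; u(24) = 1; u(25) = 0.
The sequence repeats with period 24.

24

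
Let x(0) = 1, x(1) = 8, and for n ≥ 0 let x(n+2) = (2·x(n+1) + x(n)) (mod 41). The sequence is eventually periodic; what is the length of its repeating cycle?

x(0) = 1, x(1) = 8, x(2) = 17, x(3) = 1, x(4) = 19, x(5) = 39, x(6) = 15, x(7) = 28, x(8) = 30, x(9) = 6, x(10) = 1, x(11) = 8.
Since (x(10), x(11)) = (x(0), x(1)) = (1, 8) (two consecutive terms determine the rest), the sequence is periodic with period 10.

10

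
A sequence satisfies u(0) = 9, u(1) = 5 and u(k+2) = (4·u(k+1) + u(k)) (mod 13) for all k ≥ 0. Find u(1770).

1

We have u(0) = 9,  u(1) = 5,  u(2) = 3,  u(3) = 4,  u(4) = 6,  u(5) = 2,  u(6) = 1,  u(7) = 6,  u(8) = 12,  u(9) = 2,  u(10) = 7,  u(11) = 4,  u(12) = 10,  u(13) = 5,  u(14) = 4,  u(15) = 8,  u(16) = 10,  u(17) = 9,  u(18) = 7,  u(19) = 11,  u(20) = 12,  u(21) = 7,  u(22) = 1,  u(23) = 11,  u(24) = 6,  u(25) = 9,  u(26) = 3,  u(27) = 8,  u(28) = 9,  u(29) = 5.
Since (u(28), u(29)) = (u(0), u(1)) = (9, 5) (two consecutive terms determine the rest), the sequence is periodic with period 28.
(1770 - 0) mod 28 = 6, so u(1770) = u(6) = 1.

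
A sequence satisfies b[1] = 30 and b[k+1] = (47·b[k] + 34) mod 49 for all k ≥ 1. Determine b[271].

30

Listing terms: b[1] = 30; b[2] = 23; b[3] = 37; b[4] = 9; b[5] = 16; b[6] = 2; b[7] = 30.
The sequence repeats with period 6.
(271 - 1) mod 6 = 0, so b[271] = b[1] = 30.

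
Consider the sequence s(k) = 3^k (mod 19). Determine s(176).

4

Computing terms: s(0) = 1,  s(1) = 3,  s(2) = 9,  s(3) = 8,  s(4) = 5,  s(5) = 15,  s(6) = 7,  s(7) = 2,  s(8) = 6,  s(9) = 18,  s(10) = 16,  s(11) = 10,  s(12) = 11,  s(13) = 14,  s(14) = 4,  s(15) = 12,  s(16) = 17,  s(17) = 13,  s(18) = 1.
Since s(18) = s(0) = 1, the sequence is periodic with period 18.
So s(176) = s(0 + ((176-0) mod 18)) = s(14) = 4.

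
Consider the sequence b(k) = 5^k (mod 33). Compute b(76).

Computing terms: b(1) = 5; b(2) = 25; b(3) = 26; b(4) = 31; b(5) = 23; b(6) = 16; b(7) = 14; b(8) = 4; b(9) = 20; b(10) = 1; b(11) = 5.
The sequence repeats with period 10.
(76 - 1) mod 10 = 5, so b(76) = b(6) = 16.

16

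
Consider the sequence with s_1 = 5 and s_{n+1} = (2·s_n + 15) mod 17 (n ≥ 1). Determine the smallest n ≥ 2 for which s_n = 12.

8

Computing terms: s_1 = 5; s_2 = 8; s_3 = 14; s_4 = 9; s_5 = 16; s_6 = 13; s_7 = 7; s_8 = 12; s_9 = 5.
Since s_9 = s_1 = 5, the sequence is periodic with period 8.
The value 12 first appears (with n ≥ 2) at s_8.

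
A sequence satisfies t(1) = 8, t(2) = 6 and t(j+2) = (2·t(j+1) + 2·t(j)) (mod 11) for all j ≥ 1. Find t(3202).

6

Computing terms: t(1) = 8; t(2) = 6; t(3) = 6; t(4) = 2; t(5) = 5; t(6) = 3; t(7) = 5; t(8) = 5; t(9) = 9; t(10) = 6; t(11) = 8; t(12) = 6.
Since (t(11), t(12)) = (t(1), t(2)) = (8, 6) (two consecutive terms determine the rest), the sequence is periodic with period 10.
(3202 - 1) mod 10 = 1, so t(3202) = t(2) = 6.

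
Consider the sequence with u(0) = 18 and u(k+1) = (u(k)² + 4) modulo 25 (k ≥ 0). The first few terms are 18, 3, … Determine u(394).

u(0) = 18,  u(1) = 3,  u(2) = 13,  u(3) = 23,  u(4) = 8,  u(5) = 18.
Since u(5) = u(0) = 18, the sequence is periodic with period 5.
(394 - 0) mod 5 = 4, so u(394) = u(4) = 8.

8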